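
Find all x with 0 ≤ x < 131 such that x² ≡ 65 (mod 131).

14, 117

Since 131 ≡ 3 (mod 4), a square root of 65 is 65^((131+1)/4) = 65^33 mod 131.
Repeated squaring: 65^2≡33, 65^4≡41, 65^8≡109, 65^16≡91, 65^32≡28 (mod 131).
65^33 = 65^(32+1) ≡ 117 (mod 131).
Check: 117² = 13689 ≡ 65 (mod 131). The two roots are 14 and 117.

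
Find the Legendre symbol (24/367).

Pull out 2^3: since 367 ≡ 7 (mod 8), (2/367) = +1, so (2/367)^3 = +1.
Reciprocity: 3 ≡ 3 and 367 ≡ 3 (mod 4), so (3/367) = −(367/3).
Reduce top mod 3: now compute (1/3).
Reached (1/3) = 1. Collecting the sign flips along the way, the symbol is -1.

-1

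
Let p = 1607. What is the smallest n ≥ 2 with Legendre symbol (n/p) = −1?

5

(2/1607) = +1, so 2 is a residue.
(3/1607) = +1, so 3 is a residue.
(4/1607) = +1, so 4 is a residue.
(5/1607) = −1, so 5 is the smallest positive non-residue mod 1607.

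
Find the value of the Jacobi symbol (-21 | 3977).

First reduce: -21 ≡ 3956 (mod 3977).
Pull out 2^2: since 3977 ≡ 1 (mod 8), (2/3977) = +1, so (2/3977)^2 = +1.
Reciprocity: 989 ≡ 1 and 3977 ≡ 1 (mod 4), so (989/3977) = +(3977/989).
Reduce top mod 989: now compute (21/989).
Reciprocity: 21 ≡ 1 and 989 ≡ 1 (mod 4), so (21/989) = +(989/21).
Reduce top mod 21: now compute (2/21).
Pull out 2: since 21 ≡ 5 (mod 8), (2/21) = -1.
Reached (1/21) = 1. Collecting the sign flips along the way, the symbol is -1.

-1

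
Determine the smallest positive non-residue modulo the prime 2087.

5

(2/2087) = +1, so 2 is a residue.
(3/2087) = +1, so 3 is a residue.
(4/2087) = +1, so 4 is a residue.
(5/2087) = −1, so 5 is the smallest positive non-residue mod 2087.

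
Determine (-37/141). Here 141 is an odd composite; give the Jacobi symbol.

1

First reduce: -37 ≡ 104 (mod 141).
Pull out 2^3: since 141 ≡ 5 (mod 8), (2/141) = -1, so (2/141)^3 = -1.
Reciprocity: 13 ≡ 1 and 141 ≡ 1 (mod 4), so (13/141) = +(141/13).
Reduce top mod 13: now compute (11/13).
Reciprocity: 11 ≡ 3 and 13 ≡ 1 (mod 4), so (11/13) = +(13/11).
Reduce top mod 11: now compute (2/11).
Pull out 2: since 11 ≡ 3 (mod 8), (2/11) = -1.
Reached (1/11) = 1. Collecting the sign flips along the way, the symbol is +1.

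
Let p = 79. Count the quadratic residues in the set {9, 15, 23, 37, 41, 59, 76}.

3

(9/79) = +1 → QR.
(15/79) = -1 → non-residue.
(23/79) = +1 → QR.
(37/79) = -1 → non-residue.
(41/79) = -1 → non-residue.
(59/79) = -1 → non-residue.
(76/79) = +1 → QR.
Total quadratic residues among the 7: 3.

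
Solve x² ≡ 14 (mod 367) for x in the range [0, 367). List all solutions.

Since 367 ≡ 3 (mod 4), a square root of 14 is 14^((367+1)/4) = 14^92 mod 367.
Repeated squaring: 14^2≡196, 14^4≡248, 14^8≡215, 14^16≡350, 14^32≡289, 14^64≡212 (mod 367).
14^92 = 14^(64+16+8+4) ≡ 324 (mod 367).
Check: 324² = 104976 ≡ 14 (mod 367). The two roots are 43 and 324.

43, 324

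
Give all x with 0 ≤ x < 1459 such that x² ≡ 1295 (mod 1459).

699, 760

Since 1459 ≡ 3 (mod 4), a square root of 1295 is 1295^((1459+1)/4) = 1295^365 mod 1459.
Repeated squaring: 1295^2≡634, 1295^4≡731, 1295^8≡367, 1295^16≡461, 1295^32≡966, 1295^64≡855, 1295^128≡66, 1295^256≡1438 (mod 1459).
1295^365 = 1295^(256+64+32+8+4+1) ≡ 699 (mod 1459).
Check: 699² = 488601 ≡ 1295 (mod 1459). The two roots are 699 and 760.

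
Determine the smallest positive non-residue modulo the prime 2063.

(2/2063) = +1, so 2 is a residue.
(3/2063) = +1, so 3 is a residue.
(4/2063) = +1, so 4 is a residue.
(5/2063) = −1, so 5 is the smallest positive non-residue mod 2063.

5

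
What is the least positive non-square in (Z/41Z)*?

(2/41) = +1, so 2 is a residue.
(3/41) = −1, so 3 is the smallest positive non-residue mod 41.

3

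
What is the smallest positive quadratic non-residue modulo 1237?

(2/1237) = −1, so 2 is the smallest positive non-residue mod 1237.

2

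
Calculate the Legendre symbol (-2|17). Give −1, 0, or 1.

1

First reduce: -2 ≡ 15 (mod 17).
Reciprocity: 15 ≡ 3 and 17 ≡ 1 (mod 4), so (15/17) = +(17/15).
Reduce top mod 15: now compute (2/15).
Pull out 2: since 15 ≡ 7 (mod 8), (2/15) = +1.
Reached (1/15) = 1. Collecting the sign flips along the way, the symbol is +1.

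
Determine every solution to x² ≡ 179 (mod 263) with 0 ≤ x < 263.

53, 210

Since 263 ≡ 3 (mod 4), a square root of 179 is 179^((263+1)/4) = 179^66 mod 263.
Repeated squaring: 179^2≡218, 179^4≡184, 179^8≡192, 179^16≡44, 179^32≡95, 179^64≡83 (mod 263).
179^66 = 179^(64+2) ≡ 210 (mod 263).
Check: 210² = 44100 ≡ 179 (mod 263). The two roots are 53 and 210.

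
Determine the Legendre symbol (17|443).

1

Reciprocity: 17 ≡ 1 and 443 ≡ 3 (mod 4), so (17/443) = +(443/17).
Reduce top mod 17: now compute (1/17).
Reached (1/17) = 1. Collecting the sign flips along the way, the symbol is +1.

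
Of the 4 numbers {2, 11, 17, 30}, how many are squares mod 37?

2

(2/37) = -1 → non-residue.
(11/37) = +1 → QR.
(17/37) = -1 → non-residue.
(30/37) = +1 → QR.
Total quadratic residues among the 4: 2.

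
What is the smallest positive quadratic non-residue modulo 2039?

(2/2039) = +1, so 2 is a residue.
(3/2039) = +1, so 3 is a residue.
(4/2039) = +1, so 4 is a residue.
(5/2039) = +1, so 5 is a residue.
(6/2039) = +1, so 6 is a residue.
(7/2039) = −1, so 7 is the smallest positive non-residue mod 2039.

7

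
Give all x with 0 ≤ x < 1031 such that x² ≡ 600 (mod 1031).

497, 534

Since 1031 ≡ 3 (mod 4), a square root of 600 is 600^((1031+1)/4) = 600^258 mod 1031.
Repeated squaring: 600^2≡181, 600^4≡800, 600^8≡780, 600^16≡110, 600^32≡759, 600^64≡783, 600^128≡675, 600^256≡954 (mod 1031).
600^258 = 600^(256+2) ≡ 497 (mod 1031).
Check: 497² = 247009 ≡ 600 (mod 1031). The two roots are 497 and 534.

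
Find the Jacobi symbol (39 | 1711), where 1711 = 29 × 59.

Reciprocity: 39 ≡ 3 and 1711 ≡ 3 (mod 4), so (39/1711) = −(1711/39).
Reduce top mod 39: now compute (34/39).
Pull out 2: since 39 ≡ 7 (mod 8), (2/39) = +1.
Reciprocity: 17 ≡ 1 and 39 ≡ 3 (mod 4), so (17/39) = +(39/17).
Reduce top mod 17: now compute (5/17).
Reciprocity: 5 ≡ 1 and 17 ≡ 1 (mod 4), so (5/17) = +(17/5).
Reduce top mod 5: now compute (2/5).
Pull out 2: since 5 ≡ 5 (mod 8), (2/5) = -1.
Reached (1/5) = 1. Collecting the sign flips along the way, the symbol is +1.

1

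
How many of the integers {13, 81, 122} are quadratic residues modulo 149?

(13/149) = -1 → non-residue.
(81/149) = +1 → QR.
(122/149) = -1 → non-residue.
Total quadratic residues among the 3: 1.

1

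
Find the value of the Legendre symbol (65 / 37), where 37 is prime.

Euler's criterion: (65/37) ≡ 28^18 (mod 37).
28^2 ≡ 7 (mod 37)
28^4 ≡ 12 (mod 37)
28^8 ≡ 33 (mod 37)
28^16 ≡ 16 (mod 37)
28^18 = 28^(16+2) ≡ 1 (mod 37).
Result is 1, so (65/37) = 1.

1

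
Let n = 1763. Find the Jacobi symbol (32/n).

Pull out 2^5: since 1763 ≡ 3 (mod 8), (2/1763) = -1, so (2/1763)^5 = -1.
Reached (1/1763) = 1. Collecting the sign flips along the way, the symbol is -1.

-1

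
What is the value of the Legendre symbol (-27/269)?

Euler's criterion: (-27/269) ≡ 242^134 (mod 269).
242^2 ≡ 191 (mod 269)
242^4 ≡ 166 (mod 269)
242^8 ≡ 118 (mod 269)
242^16 ≡ 205 (mod 269)
242^32 ≡ 61 (mod 269)
242^64 ≡ 224 (mod 269)
242^128 ≡ 142 (mod 269)
242^134 = 242^(128+4+2) ≡ 268 (mod 269).
Result is 268 ≡ −1, so (-27/269) = −1.

-1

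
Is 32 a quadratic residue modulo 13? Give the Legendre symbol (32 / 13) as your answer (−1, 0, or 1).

-1

First reduce: 32 ≡ 6 (mod 13).
Pull out 2: since 13 ≡ 5 (mod 8), (2/13) = -1.
Reciprocity: 3 ≡ 3 and 13 ≡ 1 (mod 4), so (3/13) = +(13/3).
Reduce top mod 3: now compute (1/3).
Reached (1/3) = 1. Collecting the sign flips along the way, the symbol is -1.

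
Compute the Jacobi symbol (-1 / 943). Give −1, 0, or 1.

-1

First reduce: -1 ≡ 942 (mod 943).
Pull out 2: since 943 ≡ 7 (mod 8), (2/943) = +1.
Reciprocity: 471 ≡ 3 and 943 ≡ 3 (mod 4), so (471/943) = −(943/471).
Reduce top mod 471: now compute (1/471).
Reached (1/471) = 1. Collecting the sign flips along the way, the symbol is -1.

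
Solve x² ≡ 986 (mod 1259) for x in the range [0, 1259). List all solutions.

Since 1259 ≡ 3 (mod 4), a square root of 986 is 986^((1259+1)/4) = 986^315 mod 1259.
Repeated squaring: 986^2≡248, 986^4≡1072, 986^8≡976, 986^16≡772, 986^32≡477, 986^64≡909, 986^128≡377, 986^256≡1121 (mod 1259).
986^315 = 986^(256+32+16+8+2+1) ≡ 509 (mod 1259).
Check: 509² = 259081 ≡ 986 (mod 1259). The two roots are 509 and 750.

509, 750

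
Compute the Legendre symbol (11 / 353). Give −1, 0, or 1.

Reciprocity: 11 ≡ 3 and 353 ≡ 1 (mod 4), so (11/353) = +(353/11).
Reduce top mod 11: now compute (1/11).
Reached (1/11) = 1. Collecting the sign flips along the way, the symbol is +1.

1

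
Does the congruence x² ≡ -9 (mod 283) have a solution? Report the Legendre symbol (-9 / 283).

-1

First reduce: -9 ≡ 274 (mod 283).
Pull out 2: since 283 ≡ 3 (mod 8), (2/283) = -1.
Reciprocity: 137 ≡ 1 and 283 ≡ 3 (mod 4), so (137/283) = +(283/137).
Reduce top mod 137: now compute (9/137).
Reciprocity: 9 ≡ 1 and 137 ≡ 1 (mod 4), so (9/137) = +(137/9).
Reduce top mod 9: now compute (2/9).
Pull out 2: since 9 ≡ 1 (mod 8), (2/9) = +1.
Reached (1/9) = 1. Collecting the sign flips along the way, the symbol is -1.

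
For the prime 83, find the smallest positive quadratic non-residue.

(2/83) = −1, so 2 is the smallest positive non-residue mod 83.

2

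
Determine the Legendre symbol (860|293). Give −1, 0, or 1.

First reduce: 860 ≡ 274 (mod 293).
Pull out 2: since 293 ≡ 5 (mod 8), (2/293) = -1.
Reciprocity: 137 ≡ 1 and 293 ≡ 1 (mod 4), so (137/293) = +(293/137).
Reduce top mod 137: now compute (19/137).
Reciprocity: 19 ≡ 3 and 137 ≡ 1 (mod 4), so (19/137) = +(137/19).
Reduce top mod 19: now compute (4/19).
Pull out 2^2: since 19 ≡ 3 (mod 8), (2/19) = -1, so (2/19)^2 = +1.
Reached (1/19) = 1. Collecting the sign flips along the way, the symbol is -1.

-1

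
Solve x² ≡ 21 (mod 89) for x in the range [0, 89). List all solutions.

89 ≡ 1 (mod 4), so we find a root by search.
Trying successive values, 33² = 1089 ≡ 21 (mod 89). The other root is 89 − 33 = 56.

33, 56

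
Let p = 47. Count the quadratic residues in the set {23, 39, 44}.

0

(23/47) = -1 → non-residue.
(39/47) = -1 → non-residue.
(44/47) = -1 → non-residue.
Total quadratic residues among the 3: 0.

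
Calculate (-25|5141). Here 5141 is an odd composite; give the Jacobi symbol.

First reduce: -25 ≡ 5116 (mod 5141).
Pull out 2^2: since 5141 ≡ 5 (mod 8), (2/5141) = -1, so (2/5141)^2 = +1.
Reciprocity: 1279 ≡ 3 and 5141 ≡ 1 (mod 4), so (1279/5141) = +(5141/1279).
Reduce top mod 1279: now compute (25/1279).
Reciprocity: 25 ≡ 1 and 1279 ≡ 3 (mod 4), so (25/1279) = +(1279/25).
Reduce top mod 25: now compute (4/25).
Pull out 2^2: since 25 ≡ 1 (mod 8), (2/25) = +1, so (2/25)^2 = +1.
Reached (1/25) = 1. Collecting the sign flips along the way, the symbol is +1.

1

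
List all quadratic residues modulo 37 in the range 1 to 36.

Square k = 1,…,18 (k and 37−k give the same square):
1²=1, 2²=4, 3²=9, 4²=16, 5²=25, 6²=36, 7²≡12, 8²≡27, 9²≡7, 10²≡26, 11²≡10, 12²≡33, 13²≡21, 14²≡11, 15²≡3, 16²≡34, 17²≡30, 18²≡28 (mod 37).
So the quadratic residues mod 37 are {1, 3, 4, 7, 9, 10, 11, 12, 16, 21, 25, 26, 27, 28, 30, 33, 34, 36}.

1 3 4 7 9 10 11 12 16 21 25 26 27 28 30 33 34 36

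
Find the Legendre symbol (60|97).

-1

Pull out 2^2: since 97 ≡ 1 (mod 8), (2/97) = +1, so (2/97)^2 = +1.
Reciprocity: 15 ≡ 3 and 97 ≡ 1 (mod 4), so (15/97) = +(97/15).
Reduce top mod 15: now compute (7/15).
Reciprocity: 7 ≡ 3 and 15 ≡ 3 (mod 4), so (7/15) = −(15/7).
Reduce top mod 7: now compute (1/7).
Reached (1/7) = 1. Collecting the sign flips along the way, the symbol is -1.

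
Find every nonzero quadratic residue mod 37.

Square k = 1,…,18 (k and 37−k give the same square):
1²=1, 2²=4, 3²=9, 4²=16, 5²=25, 6²=36, 7²≡12, 8²≡27, 9²≡7, 10²≡26, 11²≡10, 12²≡33, 13²≡21, 14²≡11, 15²≡3, 16²≡34, 17²≡30, 18²≡28 (mod 37).
So the quadratic residues mod 37 are {1, 3, 4, 7, 9, 10, 11, 12, 16, 21, 25, 26, 27, 28, 30, 33, 34, 36}.

1 3 4 7 9 10 11 12 16 21 25 26 27 28 30 33 34 36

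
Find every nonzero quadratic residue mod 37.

1,3,4,7,9,10,11,12,16,21,25,26,27,28,30,33,34,36

Square k = 1,…,18 (k and 37−k give the same square):
1²=1, 2²=4, 3²=9, 4²=16, 5²=25, 6²=36, 7²≡12, 8²≡27, 9²≡7, 10²≡26, 11²≡10, 12²≡33, 13²≡21, 14²≡11, 15²≡3, 16²≡34, 17²≡30, 18²≡28 (mod 37).
So the quadratic residues mod 37 are {1, 3, 4, 7, 9, 10, 11, 12, 16, 21, 25, 26, 27, 28, 30, 33, 34, 36}.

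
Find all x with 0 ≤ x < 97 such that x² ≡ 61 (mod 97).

35, 62

97 ≡ 1 (mod 4), so we find a root by search.
Trying successive values, 35² = 1225 ≡ 61 (mod 97). The other root is 97 − 35 = 62.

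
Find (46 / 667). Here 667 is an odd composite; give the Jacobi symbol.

0

Pull out 2: since 667 ≡ 3 (mod 8), (2/667) = -1.
Reciprocity: 23 ≡ 3 and 667 ≡ 3 (mod 4), so (23/667) = −(667/23).
Reduce top mod 23: now compute (0/23).
Top reduces to 0: gcd > 1, so the symbol is 0.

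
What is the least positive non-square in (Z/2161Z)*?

7

(2/2161) = +1, so 2 is a residue.
(3/2161) = +1, so 3 is a residue.
(4/2161) = +1, so 4 is a residue.
(5/2161) = +1, so 5 is a residue.
(6/2161) = +1, so 6 is a residue.
(7/2161) = −1, so 7 is the smallest positive non-residue mod 2161.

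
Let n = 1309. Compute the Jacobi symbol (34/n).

Pull out 2: since 1309 ≡ 5 (mod 8), (2/1309) = -1.
Reciprocity: 17 ≡ 1 and 1309 ≡ 1 (mod 4), so (17/1309) = +(1309/17).
Reduce top mod 17: now compute (0/17).
Top reduces to 0: gcd > 1, so the symbol is 0.

0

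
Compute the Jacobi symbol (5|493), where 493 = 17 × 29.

-1

Reciprocity: 5 ≡ 1 and 493 ≡ 1 (mod 4), so (5/493) = +(493/5).
Reduce top mod 5: now compute (3/5).
Reciprocity: 3 ≡ 3 and 5 ≡ 1 (mod 4), so (3/5) = +(5/3).
Reduce top mod 3: now compute (2/3).
Pull out 2: since 3 ≡ 3 (mod 8), (2/3) = -1.
Reached (1/3) = 1. Collecting the sign flips along the way, the symbol is -1.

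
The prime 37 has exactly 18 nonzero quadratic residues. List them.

Square k = 1,…,18 (k and 37−k give the same square):
1²=1, 2²=4, 3²=9, 4²=16, 5²=25, 6²=36, 7²≡12, 8²≡27, 9²≡7, 10²≡26, 11²≡10, 12²≡33, 13²≡21, 14²≡11, 15²≡3, 16²≡34, 17²≡30, 18²≡28 (mod 37).
So the quadratic residues mod 37 are {1, 3, 4, 7, 9, 10, 11, 12, 16, 21, 25, 26, 27, 28, 30, 33, 34, 36}.

1, 3, 4, 7, 9, 10, 11, 12, 16, 21, 25, 26, 27, 28, 30, 33, 34, 36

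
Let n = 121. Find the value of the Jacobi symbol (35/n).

Reciprocity: 35 ≡ 3 and 121 ≡ 1 (mod 4), so (35/121) = +(121/35).
Reduce top mod 35: now compute (16/35).
Pull out 2^4: since 35 ≡ 3 (mod 8), (2/35) = -1, so (2/35)^4 = +1.
Reached (1/35) = 1. Collecting the sign flips along the way, the symbol is +1.

1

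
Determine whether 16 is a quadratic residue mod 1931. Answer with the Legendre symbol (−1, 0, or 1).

1

Pull out 2^4: since 1931 ≡ 3 (mod 8), (2/1931) = -1, so (2/1931)^4 = +1.
Reached (1/1931) = 1. Collecting the sign flips along the way, the symbol is +1.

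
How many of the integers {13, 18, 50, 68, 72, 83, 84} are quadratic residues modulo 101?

3

(13/101) = +1 → QR.
(18/101) = -1 → non-residue.
(50/101) = -1 → non-residue.
(68/101) = +1 → QR.
(72/101) = -1 → non-residue.
(83/101) = -1 → non-residue.
(84/101) = +1 → QR.
Total quadratic residues among the 7: 3.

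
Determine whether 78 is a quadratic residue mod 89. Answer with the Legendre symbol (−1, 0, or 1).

Pull out 2: since 89 ≡ 1 (mod 8), (2/89) = +1.
Reciprocity: 39 ≡ 3 and 89 ≡ 1 (mod 4), so (39/89) = +(89/39).
Reduce top mod 39: now compute (11/39).
Reciprocity: 11 ≡ 3 and 39 ≡ 3 (mod 4), so (11/39) = −(39/11).
Reduce top mod 11: now compute (6/11).
Pull out 2: since 11 ≡ 3 (mod 8), (2/11) = -1.
Reciprocity: 3 ≡ 3 and 11 ≡ 3 (mod 4), so (3/11) = −(11/3).
Reduce top mod 3: now compute (2/3).
Pull out 2: since 3 ≡ 3 (mod 8), (2/3) = -1.
Reached (1/3) = 1. Collecting the sign flips along the way, the symbol is +1.

1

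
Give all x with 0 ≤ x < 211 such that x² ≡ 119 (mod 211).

69, 142

Since 211 ≡ 3 (mod 4), a square root of 119 is 119^((211+1)/4) = 119^53 mod 211.
Repeated squaring: 119^2≡24, 119^4≡154, 119^8≡84, 119^16≡93, 119^32≡209 (mod 211).
119^53 = 119^(32+16+4+1) ≡ 69 (mod 211).
Check: 69² = 4761 ≡ 119 (mod 211). The two roots are 69 and 142.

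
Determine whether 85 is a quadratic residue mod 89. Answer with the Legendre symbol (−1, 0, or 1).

1

Reciprocity: 85 ≡ 1 and 89 ≡ 1 (mod 4), so (85/89) = +(89/85).
Reduce top mod 85: now compute (4/85).
Pull out 2^2: since 85 ≡ 5 (mod 8), (2/85) = -1, so (2/85)^2 = +1.
Reached (1/85) = 1. Collecting the sign flips along the way, the symbol is +1.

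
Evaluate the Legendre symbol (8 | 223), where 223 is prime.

1

Euler's criterion: (8/223) ≡ 8^111 (mod 223).
8^2 ≡ 64 (mod 223)
8^4 ≡ 82 (mod 223)
8^8 ≡ 34 (mod 223)
8^16 ≡ 41 (mod 223)
8^32 ≡ 120 (mod 223)
8^64 ≡ 128 (mod 223)
8^111 = 8^(64+32+8+4+2+1) ≡ 1 (mod 223).
Result is 1, so (8/223) = 1.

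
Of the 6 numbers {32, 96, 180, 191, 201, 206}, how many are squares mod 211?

(32/211) = -1 → non-residue.
(96/211) = +1 → QR.
(180/211) = +1 → QR.
(191/211) = -1 → non-residue.
(201/211) = +1 → QR.
(206/211) = -1 → non-residue.
Total quadratic residues among the 6: 3.

3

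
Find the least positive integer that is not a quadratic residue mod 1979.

2

(2/1979) = −1, so 2 is the smallest positive non-residue mod 1979.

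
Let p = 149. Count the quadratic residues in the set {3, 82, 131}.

(3/149) = -1 → non-residue.
(82/149) = +1 → QR.
(131/149) = -1 → non-residue.
Total quadratic residues among the 3: 1.

1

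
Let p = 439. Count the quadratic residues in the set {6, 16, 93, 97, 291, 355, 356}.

4

(6/439) = -1 → non-residue.
(16/439) = +1 → QR.
(93/439) = +1 → QR.
(97/439) = -1 → non-residue.
(291/439) = +1 → QR.
(355/439) = +1 → QR.
(356/439) = -1 → non-residue.
Total quadratic residues among the 7: 4.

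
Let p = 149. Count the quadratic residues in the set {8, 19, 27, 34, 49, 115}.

(8/149) = -1 → non-residue.
(19/149) = +1 → QR.
(27/149) = -1 → non-residue.
(34/149) = -1 → non-residue.
(49/149) = +1 → QR.
(115/149) = -1 → non-residue.
Total quadratic residues among the 6: 2.

2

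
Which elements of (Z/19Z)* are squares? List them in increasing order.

Square k = 1,…,9 (k and 19−k give the same square):
1²=1, 2²=4, 3²=9, 4²=16, 5²≡6, 6²≡17, 7²≡11, 8²≡7, 9²≡5 (mod 19).
So the quadratic residues mod 19 are {1, 4, 5, 6, 7, 9, 11, 16, 17}.

1 4 5 6 7 9 11 16 17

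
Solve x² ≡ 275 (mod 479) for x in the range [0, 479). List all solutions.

189, 290

Since 479 ≡ 3 (mod 4), a square root of 275 is 275^((479+1)/4) = 275^120 mod 479.
Repeated squaring: 275^2≡422, 275^4≡375, 275^8≡278, 275^16≡165, 275^32≡401, 275^64≡336 (mod 479).
275^120 = 275^(64+32+16+8) ≡ 189 (mod 479).
Check: 189² = 35721 ≡ 275 (mod 479). The two roots are 189 and 290.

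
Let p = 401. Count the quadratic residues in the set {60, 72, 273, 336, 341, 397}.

(60/401) = -1 → non-residue.
(72/401) = +1 → QR.
(273/401) = +1 → QR.
(336/401) = -1 → non-residue.
(341/401) = -1 → non-residue.
(397/401) = +1 → QR.
Total quadratic residues among the 6: 3.

3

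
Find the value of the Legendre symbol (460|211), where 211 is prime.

Euler's criterion: (460/211) ≡ 38^105 (mod 211).
38^2 ≡ 178 (mod 211)
38^4 ≡ 34 (mod 211)
38^8 ≡ 101 (mod 211)
38^16 ≡ 73 (mod 211)
38^32 ≡ 54 (mod 211)
38^64 ≡ 173 (mod 211)
38^105 = 38^(64+32+8+1) ≡ 210 (mod 211).
Result is 210 ≡ −1, so (460/211) = −1.

-1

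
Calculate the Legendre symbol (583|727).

-1

Reciprocity: 583 ≡ 3 and 727 ≡ 3 (mod 4), so (583/727) = −(727/583).
Reduce top mod 583: now compute (144/583).
Pull out 2^4: since 583 ≡ 7 (mod 8), (2/583) = +1, so (2/583)^4 = +1.
Reciprocity: 9 ≡ 1 and 583 ≡ 3 (mod 4), so (9/583) = +(583/9).
Reduce top mod 9: now compute (7/9).
Reciprocity: 7 ≡ 3 and 9 ≡ 1 (mod 4), so (7/9) = +(9/7).
Reduce top mod 7: now compute (2/7).
Pull out 2: since 7 ≡ 7 (mod 8), (2/7) = +1.
Reached (1/7) = 1. Collecting the sign flips along the way, the symbol is -1.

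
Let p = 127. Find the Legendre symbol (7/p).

Euler's criterion: (7/127) ≡ 7^63 (mod 127).
7^2 ≡ 49 (mod 127)
7^4 ≡ 115 (mod 127)
7^8 ≡ 17 (mod 127)
7^16 ≡ 35 (mod 127)
7^32 ≡ 82 (mod 127)
7^63 = 7^(32+16+8+4+2+1) ≡ 126 (mod 127).
Result is 126 ≡ −1, so (7/127) = −1.

-1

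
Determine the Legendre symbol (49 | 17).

Euler's criterion: (49/17) ≡ 15^8 (mod 17).
15^2 ≡ 4 (mod 17)
15^4 ≡ 16 (mod 17)
15^8 ≡ 1 (mod 17)
15^8 = 15^(8) ≡ 1 (mod 17).
Result is 1, so (49/17) = 1.

1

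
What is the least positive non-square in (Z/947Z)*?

2

(2/947) = −1, so 2 is the smallest positive non-residue mod 947.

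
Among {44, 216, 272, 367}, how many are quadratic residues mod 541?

(44/541) = -1 → non-residue.
(216/541) = -1 → non-residue.
(272/541) = -1 → non-residue.
(367/541) = +1 → QR.
Total quadratic residues among the 4: 1.

1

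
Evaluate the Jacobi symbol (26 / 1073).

Pull out 2: since 1073 ≡ 1 (mod 8), (2/1073) = +1.
Reciprocity: 13 ≡ 1 and 1073 ≡ 1 (mod 4), so (13/1073) = +(1073/13).
Reduce top mod 13: now compute (7/13).
Reciprocity: 7 ≡ 3 and 13 ≡ 1 (mod 4), so (7/13) = +(13/7).
Reduce top mod 7: now compute (6/7).
Pull out 2: since 7 ≡ 7 (mod 8), (2/7) = +1.
Reciprocity: 3 ≡ 3 and 7 ≡ 3 (mod 4), so (3/7) = −(7/3).
Reduce top mod 3: now compute (1/3).
Reached (1/3) = 1. Collecting the sign flips along the way, the symbol is -1.

-1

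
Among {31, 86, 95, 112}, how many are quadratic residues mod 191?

(31/191) = -1 → non-residue.
(86/191) = +1 → QR.
(95/191) = -1 → non-residue.
(112/191) = -1 → non-residue.
Total quadratic residues among the 4: 1.

1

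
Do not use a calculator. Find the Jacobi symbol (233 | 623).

Reciprocity: 233 ≡ 1 and 623 ≡ 3 (mod 4), so (233/623) = +(623/233).
Reduce top mod 233: now compute (157/233).
Reciprocity: 157 ≡ 1 and 233 ≡ 1 (mod 4), so (157/233) = +(233/157).
Reduce top mod 157: now compute (76/157).
Pull out 2^2: since 157 ≡ 5 (mod 8), (2/157) = -1, so (2/157)^2 = +1.
Reciprocity: 19 ≡ 3 and 157 ≡ 1 (mod 4), so (19/157) = +(157/19).
Reduce top mod 19: now compute (5/19).
Reciprocity: 5 ≡ 1 and 19 ≡ 3 (mod 4), so (5/19) = +(19/5).
Reduce top mod 5: now compute (4/5).
Pull out 2^2: since 5 ≡ 5 (mod 8), (2/5) = -1, so (2/5)^2 = +1.
Reached (1/5) = 1. Collecting the sign flips along the way, the symbol is +1.

1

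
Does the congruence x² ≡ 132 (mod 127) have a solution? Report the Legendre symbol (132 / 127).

First reduce: 132 ≡ 5 (mod 127).
Reciprocity: 5 ≡ 1 and 127 ≡ 3 (mod 4), so (5/127) = +(127/5).
Reduce top mod 5: now compute (2/5).
Pull out 2: since 5 ≡ 5 (mod 8), (2/5) = -1.
Reached (1/5) = 1. Collecting the sign flips along the way, the symbol is -1.

-1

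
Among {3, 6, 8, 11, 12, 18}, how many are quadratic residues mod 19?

(3/19) = -1 → non-residue.
(6/19) = +1 → QR.
(8/19) = -1 → non-residue.
(11/19) = +1 → QR.
(12/19) = -1 → non-residue.
(18/19) = -1 → non-residue.
Total quadratic residues among the 6: 2.

2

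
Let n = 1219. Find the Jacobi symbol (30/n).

1

Pull out 2: since 1219 ≡ 3 (mod 8), (2/1219) = -1.
Reciprocity: 15 ≡ 3 and 1219 ≡ 3 (mod 4), so (15/1219) = −(1219/15).
Reduce top mod 15: now compute (4/15).
Pull out 2^2: since 15 ≡ 7 (mod 8), (2/15) = +1, so (2/15)^2 = +1.
Reached (1/15) = 1. Collecting the sign flips along the way, the symbol is +1.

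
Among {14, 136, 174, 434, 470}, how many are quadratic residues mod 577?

(14/577) = -1 → non-residue.
(136/577) = +1 → QR.
(174/577) = -1 → non-residue.
(434/577) = -1 → non-residue.
(470/577) = +1 → QR.
Total quadratic residues among the 5: 2.

2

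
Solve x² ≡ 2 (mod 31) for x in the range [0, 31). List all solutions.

Since 31 ≡ 3 (mod 4), a square root of 2 is 2^((31+1)/4) = 2^8 mod 31.
Repeated squaring: 2^2≡4, 2^4≡16, 2^8≡8 (mod 31).
2^8 = 2^(8) ≡ 8 (mod 31).
Check: 8² = 64 ≡ 2 (mod 31). The two roots are 8 and 23.

8, 23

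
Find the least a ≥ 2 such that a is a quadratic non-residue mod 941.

(2/941) = −1, so 2 is the smallest positive non-residue mod 941.

2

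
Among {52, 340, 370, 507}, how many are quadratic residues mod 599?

4

(52/599) = +1 → QR.
(340/599) = +1 → QR.
(370/599) = +1 → QR.
(507/599) = +1 → QR.
Total quadratic residues among the 4: 4.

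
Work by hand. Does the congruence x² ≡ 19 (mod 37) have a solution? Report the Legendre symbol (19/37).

Reciprocity: 19 ≡ 3 and 37 ≡ 1 (mod 4), so (19/37) = +(37/19).
Reduce top mod 19: now compute (18/19).
Pull out 2: since 19 ≡ 3 (mod 8), (2/19) = -1.
Reciprocity: 9 ≡ 1 and 19 ≡ 3 (mod 4), so (9/19) = +(19/9).
Reduce top mod 9: now compute (1/9).
Reached (1/9) = 1. Collecting the sign flips along the way, the symbol is -1.

-1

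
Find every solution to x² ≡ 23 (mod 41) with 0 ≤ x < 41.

41 ≡ 1 (mod 4), so we find a root by search.
Trying successive values, 8² = 64 ≡ 23 (mod 41). The other root is 41 − 8 = 33.

8, 33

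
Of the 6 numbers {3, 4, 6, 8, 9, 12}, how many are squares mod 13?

4

(3/13) = +1 → QR.
(4/13) = +1 → QR.
(6/13) = -1 → non-residue.
(8/13) = -1 → non-residue.
(9/13) = +1 → QR.
(12/13) = +1 → QR.
Total quadratic residues among the 6: 4.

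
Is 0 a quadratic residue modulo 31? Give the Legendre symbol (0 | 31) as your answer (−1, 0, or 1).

0

Top reduces to 0: gcd > 1, so the symbol is 0.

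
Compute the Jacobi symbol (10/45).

Pull out 2: since 45 ≡ 5 (mod 8), (2/45) = -1.
Reciprocity: 5 ≡ 1 and 45 ≡ 1 (mod 4), so (5/45) = +(45/5).
Reduce top mod 5: now compute (0/5).
Top reduces to 0: gcd > 1, so the symbol is 0.

0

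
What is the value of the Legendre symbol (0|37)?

0

Top reduces to 0: gcd > 1, so the symbol is 0.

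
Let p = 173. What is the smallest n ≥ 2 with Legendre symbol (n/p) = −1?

(2/173) = −1, so 2 is the smallest positive non-residue mod 173.

2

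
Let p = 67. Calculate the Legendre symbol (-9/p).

Euler's criterion: (-9/67) ≡ 58^33 (mod 67).
58^2 ≡ 14 (mod 67)
58^4 ≡ 62 (mod 67)
58^8 ≡ 25 (mod 67)
58^16 ≡ 22 (mod 67)
58^32 ≡ 15 (mod 67)
58^33 = 58^(32+1) ≡ 66 (mod 67).
Result is 66 ≡ −1, so (-9/67) = −1.

-1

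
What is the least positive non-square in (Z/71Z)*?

7

(2/71) = +1, so 2 is a residue.
(3/71) = +1, so 3 is a residue.
(4/71) = +1, so 4 is a residue.
(5/71) = +1, so 5 is a residue.
(6/71) = +1, so 6 is a residue.
(7/71) = −1, so 7 is the smallest positive non-residue mod 71.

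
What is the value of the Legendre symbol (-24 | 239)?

Euler's criterion: (-24/239) ≡ 215^119 (mod 239).
215^2 ≡ 98 (mod 239)
215^4 ≡ 44 (mod 239)
215^8 ≡ 24 (mod 239)
215^16 ≡ 98 (mod 239)
215^32 ≡ 44 (mod 239)
215^64 ≡ 24 (mod 239)
215^119 = 215^(64+32+16+4+2+1) ≡ 238 (mod 239).
Result is 238 ≡ −1, so (-24/239) = −1.

-1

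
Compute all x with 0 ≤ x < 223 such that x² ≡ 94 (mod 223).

Since 223 ≡ 3 (mod 4), a square root of 94 is 94^((223+1)/4) = 94^56 mod 223.
Repeated squaring: 94^2≡139, 94^4≡143, 94^8≡156, 94^16≡29, 94^32≡172 (mod 223).
94^56 = 94^(32+16+8) ≡ 81 (mod 223).
Check: 81² = 6561 ≡ 94 (mod 223). The two roots are 81 and 142.

81, 142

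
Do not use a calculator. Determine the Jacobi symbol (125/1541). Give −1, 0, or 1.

Reciprocity: 125 ≡ 1 and 1541 ≡ 1 (mod 4), so (125/1541) = +(1541/125).
Reduce top mod 125: now compute (41/125).
Reciprocity: 41 ≡ 1 and 125 ≡ 1 (mod 4), so (41/125) = +(125/41).
Reduce top mod 41: now compute (2/41).
Pull out 2: since 41 ≡ 1 (mod 8), (2/41) = +1.
Reached (1/41) = 1. Collecting the sign flips along the way, the symbol is +1.

1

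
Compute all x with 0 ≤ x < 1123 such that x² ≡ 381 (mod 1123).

Since 1123 ≡ 3 (mod 4), a square root of 381 is 381^((1123+1)/4) = 381^281 mod 1123.
Repeated squaring: 381^2≡294, 381^4≡1088, 381^8≡102, 381^16≡297, 381^32≡615, 381^64≡897, 381^128≡541, 381^256≡701 (mod 1123).
381^281 = 381^(256+16+8+1) ≡ 719 (mod 1123).
Check: 719² = 516961 ≡ 381 (mod 1123). The two roots are 404 and 719.

404, 719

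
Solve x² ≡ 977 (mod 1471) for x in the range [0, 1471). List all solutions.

Since 1471 ≡ 3 (mod 4), a square root of 977 is 977^((1471+1)/4) = 977^368 mod 1471.
Repeated squaring: 977^2≡1321, 977^4≡435, 977^8≡937, 977^16≡1253, 977^32≡452, 977^64≡1306, 977^128≡747, 977^256≡500 (mod 1471).
977^368 = 977^(256+64+32+16) ≡ 338 (mod 1471).
Check: 338² = 114244 ≡ 977 (mod 1471). The two roots are 338 and 1133.

338, 1133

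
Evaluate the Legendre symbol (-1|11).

Euler's criterion: (-1/11) ≡ 10^5 (mod 11).
10^2 ≡ 1 (mod 11)
10^4 ≡ 1 (mod 11)
10^5 = 10^(4+1) ≡ 10 (mod 11).
Result is 10 ≡ −1, so (-1/11) = −1.

-1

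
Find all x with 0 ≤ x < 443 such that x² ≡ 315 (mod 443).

Since 443 ≡ 3 (mod 4), a square root of 315 is 315^((443+1)/4) = 315^111 mod 443.
Repeated squaring: 315^2≡436, 315^4≡49, 315^8≡186, 315^16≡42, 315^32≡435, 315^64≡64 (mod 443).
315^111 = 315^(64+32+8+4+2+1) ≡ 168 (mod 443).
Check: 168² = 28224 ≡ 315 (mod 443). The two roots are 168 and 275.

168, 275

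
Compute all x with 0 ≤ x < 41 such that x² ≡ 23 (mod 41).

41 ≡ 1 (mod 4), so we find a root by search.
Trying successive values, 8² = 64 ≡ 23 (mod 41). The other root is 41 − 8 = 33.

8, 33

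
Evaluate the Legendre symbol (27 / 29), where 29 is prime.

Reciprocity: 27 ≡ 3 and 29 ≡ 1 (mod 4), so (27/29) = +(29/27).
Reduce top mod 27: now compute (2/27).
Pull out 2: since 27 ≡ 3 (mod 8), (2/27) = -1.
Reached (1/27) = 1. Collecting the sign flips along the way, the symbol is -1.

-1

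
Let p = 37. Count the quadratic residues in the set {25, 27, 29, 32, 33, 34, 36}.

(25/37) = +1 → QR.
(27/37) = +1 → QR.
(29/37) = -1 → non-residue.
(32/37) = -1 → non-residue.
(33/37) = +1 → QR.
(34/37) = +1 → QR.
(36/37) = +1 → QR.
Total quadratic residues among the 7: 5.

5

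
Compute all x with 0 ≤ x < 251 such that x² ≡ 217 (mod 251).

Since 251 ≡ 3 (mod 4), a square root of 217 is 217^((251+1)/4) = 217^63 mod 251.
Repeated squaring: 217^2≡152, 217^4≡12, 217^8≡144, 217^16≡154, 217^32≡122 (mod 251).
217^63 = 217^(32+16+8+4+2+1) ≡ 79 (mod 251).
Check: 79² = 6241 ≡ 217 (mod 251). The two roots are 79 and 172.

79, 172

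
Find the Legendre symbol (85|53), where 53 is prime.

First reduce: 85 ≡ 32 (mod 53).
Pull out 2^5: since 53 ≡ 5 (mod 8), (2/53) = -1, so (2/53)^5 = -1.
Reached (1/53) = 1. Collecting the sign flips along the way, the symbol is -1.

-1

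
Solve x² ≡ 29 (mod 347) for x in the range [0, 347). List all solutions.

42, 305

Since 347 ≡ 3 (mod 4), a square root of 29 is 29^((347+1)/4) = 29^87 mod 347.
Repeated squaring: 29^2≡147, 29^4≡95, 29^8≡3, 29^16≡9, 29^32≡81, 29^64≡315 (mod 347).
29^87 = 29^(64+16+4+2+1) ≡ 42 (mod 347).
Check: 42² = 1764 ≡ 29 (mod 347). The two roots are 42 and 305.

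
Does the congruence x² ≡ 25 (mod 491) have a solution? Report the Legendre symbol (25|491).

1

Reciprocity: 25 ≡ 1 and 491 ≡ 3 (mod 4), so (25/491) = +(491/25).
Reduce top mod 25: now compute (16/25).
Pull out 2^4: since 25 ≡ 1 (mod 8), (2/25) = +1, so (2/25)^4 = +1.
Reached (1/25) = 1. Collecting the sign flips along the way, the symbol is +1.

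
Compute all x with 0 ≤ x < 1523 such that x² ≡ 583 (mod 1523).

562, 961

Since 1523 ≡ 3 (mod 4), a square root of 583 is 583^((1523+1)/4) = 583^381 mod 1523.
Repeated squaring: 583^2≡260, 583^4≡588, 583^8≡23, 583^16≡529, 583^32≡1132, 583^64≡581, 583^128≡978, 583^256≡40 (mod 1523).
583^381 = 583^(256+64+32+16+8+4+1) ≡ 961 (mod 1523).
Check: 961² = 923521 ≡ 583 (mod 1523). The two roots are 562 and 961.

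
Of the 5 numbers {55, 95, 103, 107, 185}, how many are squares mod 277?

2

(55/277) = +1 → QR.
(95/277) = -1 → non-residue.
(103/277) = -1 → non-residue.
(107/277) = -1 → non-residue.
(185/277) = +1 → QR.
Total quadratic residues among the 5: 2.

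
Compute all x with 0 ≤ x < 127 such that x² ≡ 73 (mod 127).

Since 127 ≡ 3 (mod 4), a square root of 73 is 73^((127+1)/4) = 73^32 mod 127.
Repeated squaring: 73^2≡122, 73^4≡25, 73^8≡117, 73^16≡100, 73^32≡94 (mod 127).
73^32 = 73^(32) ≡ 94 (mod 127).
Check: 94² = 8836 ≡ 73 (mod 127). The two roots are 33 and 94.

33, 94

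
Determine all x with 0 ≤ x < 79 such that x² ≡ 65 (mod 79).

12, 67

Since 79 ≡ 3 (mod 4), a square root of 65 is 65^((79+1)/4) = 65^20 mod 79.
Repeated squaring: 65^2≡38, 65^4≡22, 65^8≡10, 65^16≡21 (mod 79).
65^20 = 65^(16+4) ≡ 67 (mod 79).
Check: 67² = 4489 ≡ 65 (mod 79). The two roots are 12 and 67.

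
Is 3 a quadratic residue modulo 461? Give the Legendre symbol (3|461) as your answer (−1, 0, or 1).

Reciprocity: 3 ≡ 3 and 461 ≡ 1 (mod 4), so (3/461) = +(461/3).
Reduce top mod 3: now compute (2/3).
Pull out 2: since 3 ≡ 3 (mod 8), (2/3) = -1.
Reached (1/3) = 1. Collecting the sign flips along the way, the symbol is -1.

-1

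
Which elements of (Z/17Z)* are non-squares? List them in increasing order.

3,5,6,7,10,11,12,14

Square k = 1,…,8 (k and 17−k give the same square):
1²=1, 2²=4, 3²=9, 4²=16, 5²≡8, 6²≡2, 7²≡15, 8²≡13 (mod 17).
The residues are {1, 2, 4, 8, 9, 13, 15, 16}; the non-residues are the remaining 8 nonzero classes.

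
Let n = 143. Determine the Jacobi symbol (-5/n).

First reduce: -5 ≡ 138 (mod 143).
Pull out 2: since 143 ≡ 7 (mod 8), (2/143) = +1.
Reciprocity: 69 ≡ 1 and 143 ≡ 3 (mod 4), so (69/143) = +(143/69).
Reduce top mod 69: now compute (5/69).
Reciprocity: 5 ≡ 1 and 69 ≡ 1 (mod 4), so (5/69) = +(69/5).
Reduce top mod 5: now compute (4/5).
Pull out 2^2: since 5 ≡ 5 (mod 8), (2/5) = -1, so (2/5)^2 = +1.
Reached (1/5) = 1. Collecting the sign flips along the way, the symbol is +1.

1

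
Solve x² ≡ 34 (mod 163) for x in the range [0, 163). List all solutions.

69, 94

Since 163 ≡ 3 (mod 4), a square root of 34 is 34^((163+1)/4) = 34^41 mod 163.
Repeated squaring: 34^2≡15, 34^4≡62, 34^8≡95, 34^16≡60, 34^32≡14 (mod 163).
34^41 = 34^(32+8+1) ≡ 69 (mod 163).
Check: 69² = 4761 ≡ 34 (mod 163). The two roots are 69 and 94.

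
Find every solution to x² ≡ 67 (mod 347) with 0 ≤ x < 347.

121, 226

Since 347 ≡ 3 (mod 4), a square root of 67 is 67^((347+1)/4) = 67^87 mod 347.
Repeated squaring: 67^2≡325, 67^4≡137, 67^8≡31, 67^16≡267, 67^32≡154, 67^64≡120 (mod 347).
67^87 = 67^(64+16+4+2+1) ≡ 121 (mod 347).
Check: 121² = 14641 ≡ 67 (mod 347). The two roots are 121 and 226.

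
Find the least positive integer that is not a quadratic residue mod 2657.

3

(2/2657) = +1, so 2 is a residue.
(3/2657) = −1, so 3 is the smallest positive non-residue mod 2657.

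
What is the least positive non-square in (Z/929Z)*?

3

(2/929) = +1, so 2 is a residue.
(3/929) = −1, so 3 is the smallest positive non-residue mod 929.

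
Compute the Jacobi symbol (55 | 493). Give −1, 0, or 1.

Reciprocity: 55 ≡ 3 and 493 ≡ 1 (mod 4), so (55/493) = +(493/55).
Reduce top mod 55: now compute (53/55).
Reciprocity: 53 ≡ 1 and 55 ≡ 3 (mod 4), so (53/55) = +(55/53).
Reduce top mod 53: now compute (2/53).
Pull out 2: since 53 ≡ 5 (mod 8), (2/53) = -1.
Reached (1/53) = 1. Collecting the sign flips along the way, the symbol is -1.

-1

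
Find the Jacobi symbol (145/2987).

Reciprocity: 145 ≡ 1 and 2987 ≡ 3 (mod 4), so (145/2987) = +(2987/145).
Reduce top mod 145: now compute (87/145).
Reciprocity: 87 ≡ 3 and 145 ≡ 1 (mod 4), so (87/145) = +(145/87).
Reduce top mod 87: now compute (58/87).
Pull out 2: since 87 ≡ 7 (mod 8), (2/87) = +1.
Reciprocity: 29 ≡ 1 and 87 ≡ 3 (mod 4), so (29/87) = +(87/29).
Reduce top mod 29: now compute (0/29).
Top reduces to 0: gcd > 1, so the symbol is 0.

0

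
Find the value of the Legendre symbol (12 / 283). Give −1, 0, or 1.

-1

Euler's criterion: (12/283) ≡ 12^141 (mod 283).
12^2 ≡ 144 (mod 283)
12^4 ≡ 77 (mod 283)
12^8 ≡ 269 (mod 283)
12^16 ≡ 196 (mod 283)
12^32 ≡ 211 (mod 283)
12^64 ≡ 90 (mod 283)
12^128 ≡ 176 (mod 283)
12^141 = 12^(128+8+4+1) ≡ 282 (mod 283).
Result is 282 ≡ −1, so (12/283) = −1.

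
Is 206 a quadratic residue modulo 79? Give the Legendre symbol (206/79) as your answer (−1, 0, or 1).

First reduce: 206 ≡ 48 (mod 79).
Pull out 2^4: since 79 ≡ 7 (mod 8), (2/79) = +1, so (2/79)^4 = +1.
Reciprocity: 3 ≡ 3 and 79 ≡ 3 (mod 4), so (3/79) = −(79/3).
Reduce top mod 3: now compute (1/3).
Reached (1/3) = 1. Collecting the sign flips along the way, the symbol is -1.

-1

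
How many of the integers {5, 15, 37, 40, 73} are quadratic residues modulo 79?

(5/79) = +1 → QR.
(15/79) = -1 → non-residue.
(37/79) = -1 → non-residue.
(40/79) = +1 → QR.
(73/79) = +1 → QR.
Total quadratic residues among the 5: 3.

3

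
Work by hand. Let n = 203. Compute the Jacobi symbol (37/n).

-1

Reciprocity: 37 ≡ 1 and 203 ≡ 3 (mod 4), so (37/203) = +(203/37).
Reduce top mod 37: now compute (18/37).
Pull out 2: since 37 ≡ 5 (mod 8), (2/37) = -1.
Reciprocity: 9 ≡ 1 and 37 ≡ 1 (mod 4), so (9/37) = +(37/9).
Reduce top mod 9: now compute (1/9).
Reached (1/9) = 1. Collecting the sign flips along the way, the symbol is -1.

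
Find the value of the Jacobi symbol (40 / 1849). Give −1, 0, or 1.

Pull out 2^3: since 1849 ≡ 1 (mod 8), (2/1849) = +1, so (2/1849)^3 = +1.
Reciprocity: 5 ≡ 1 and 1849 ≡ 1 (mod 4), so (5/1849) = +(1849/5).
Reduce top mod 5: now compute (4/5).
Pull out 2^2: since 5 ≡ 5 (mod 8), (2/5) = -1, so (2/5)^2 = +1.
Reached (1/5) = 1. Collecting the sign flips along the way, the symbol is +1.

1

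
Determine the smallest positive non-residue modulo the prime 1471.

3

(2/1471) = +1, so 2 is a residue.
(3/1471) = −1, so 3 is the smallest positive non-residue mod 1471.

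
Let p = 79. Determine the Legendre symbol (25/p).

Euler's criterion: (25/79) ≡ 25^39 (mod 79).
25^2 ≡ 72 (mod 79)
25^4 ≡ 49 (mod 79)
25^8 ≡ 31 (mod 79)
25^16 ≡ 13 (mod 79)
25^32 ≡ 11 (mod 79)
25^39 = 25^(32+4+2+1) ≡ 1 (mod 79).
Result is 1, so (25/79) = 1.

1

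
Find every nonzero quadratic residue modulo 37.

Square k = 1,…,18 (k and 37−k give the same square):
1²=1, 2²=4, 3²=9, 4²=16, 5²=25, 6²=36, 7²≡12, 8²≡27, 9²≡7, 10²≡26, 11²≡10, 12²≡33, 13²≡21, 14²≡11, 15²≡3, 16²≡34, 17²≡30, 18²≡28 (mod 37).
So the quadratic residues mod 37 are {1, 3, 4, 7, 9, 10, 11, 12, 16, 21, 25, 26, 27, 28, 30, 33, 34, 36}.

1,3,4,7,9,10,11,12,16,21,25,26,27,28,30,33,34,36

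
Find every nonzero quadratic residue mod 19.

Square k = 1,…,9 (k and 19−k give the same square):
1²=1, 2²=4, 3²=9, 4²=16, 5²≡6, 6²≡17, 7²≡11, 8²≡7, 9²≡5 (mod 19).
So the quadratic residues mod 19 are {1, 4, 5, 6, 7, 9, 11, 16, 17}.

1, 4, 5, 6, 7, 9, 11, 16, 17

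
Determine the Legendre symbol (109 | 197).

Reciprocity: 109 ≡ 1 and 197 ≡ 1 (mod 4), so (109/197) = +(197/109).
Reduce top mod 109: now compute (88/109).
Pull out 2^3: since 109 ≡ 5 (mod 8), (2/109) = -1, so (2/109)^3 = -1.
Reciprocity: 11 ≡ 3 and 109 ≡ 1 (mod 4), so (11/109) = +(109/11).
Reduce top mod 11: now compute (10/11).
Pull out 2: since 11 ≡ 3 (mod 8), (2/11) = -1.
Reciprocity: 5 ≡ 1 and 11 ≡ 3 (mod 4), so (5/11) = +(11/5).
Reduce top mod 5: now compute (1/5).
Reached (1/5) = 1. Collecting the sign flips along the way, the symbol is +1.

1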